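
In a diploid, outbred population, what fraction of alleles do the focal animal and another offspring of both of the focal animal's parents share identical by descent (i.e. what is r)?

Each parent–offspring link contributes a factor of 1/2, and independent paths through distinct common ancestors add.
Full sibs share both parents — two paths of length 2: r = 2·(1/2)^2 = 1/2.

0.5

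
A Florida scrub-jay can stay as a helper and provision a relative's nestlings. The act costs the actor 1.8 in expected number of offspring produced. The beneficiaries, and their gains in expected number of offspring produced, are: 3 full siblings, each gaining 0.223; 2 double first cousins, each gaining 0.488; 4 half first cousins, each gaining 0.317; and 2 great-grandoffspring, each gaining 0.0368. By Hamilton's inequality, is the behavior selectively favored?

Hamilton's rule: the trait is favored when the sum of r·B over every recipient exceeds the actor's cost C.
r to a full sibling = 1/2 (full sibs share both parents — two paths of length 2: r = 2·(1/2)^2 = 1/2).
r to a double first cousin = 1/4 (double first cousins share both grandparent pairs — four paths of length 4: r = 4·(1/2)^4 = 1/4).
r to a half first cousin = 0.0625 (half first cousins share one grandparent — one path of length 4: r = (1/2)^4 = 1/16).
r to a great-grandoffspring = 0.125 (three parent–offspring links: r = (1/2)^3 = 1/8).
Summing one r·B term per recipient: 3·0.5·0.223 + 2·0.25·0.488 + 4·0.0625·0.317 + 2·0.125·0.0368 = 0.66695.
0.66695 < 1.8: the indirect benefit is less than the cost.

No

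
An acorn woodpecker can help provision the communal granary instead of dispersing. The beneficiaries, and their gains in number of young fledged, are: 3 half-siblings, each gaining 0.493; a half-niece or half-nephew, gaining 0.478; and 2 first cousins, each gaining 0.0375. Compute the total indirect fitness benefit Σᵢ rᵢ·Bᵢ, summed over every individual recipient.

r to a half-sibling = 0.25 (half-sibs share one parent — one path of length 2: r = (1/2)^2 = 1/4).
r to a half-niece or half-nephew = 1/8 (half-aunt/uncle↔niece/nephew: one path of length 3: r = (1/2)^3 = 1/8).
r to a first cousin = 0.125 (first cousins share one grandparent pair — two paths of length 4: r = 2·(1/2)^4 = 1/8).
Summing one r·B term per recipient: 3·0.25·0.493 + 1·0.125·0.478 + 2·0.125·0.0375 = 0.438875.

0.438875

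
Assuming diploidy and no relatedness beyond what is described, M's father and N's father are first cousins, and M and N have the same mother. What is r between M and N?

0.28125

Wright's path rule: contributions from independent ancestry routes add.
M and N are related in two ways: second cousins through their fathers (r = 1/32) and half-sibs through their shared mother (r = 1/4).
r = 1/32 + 1/4 = 0.28125.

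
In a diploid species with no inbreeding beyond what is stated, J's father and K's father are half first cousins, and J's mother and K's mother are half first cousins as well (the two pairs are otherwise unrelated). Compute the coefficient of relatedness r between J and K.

0.03125

With two independent routes of shared ancestry, r is the sum of the two contributions.
J and K are related in two ways: half second cousins through their fathers (r = 1/64) and half second cousins through their mothers (r = 1/64).
r = 1/64 + 1/64 = 1/32 = 0.03125.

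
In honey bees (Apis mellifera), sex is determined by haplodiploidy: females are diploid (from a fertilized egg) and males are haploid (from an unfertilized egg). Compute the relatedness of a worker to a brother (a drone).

0.25

Her haploid brother carries none of their father's genes and a random half of their mother's genome; that half matches the maternal half of her own genome with probability 1/2: r = 1/2 · 1/2 = 1/4.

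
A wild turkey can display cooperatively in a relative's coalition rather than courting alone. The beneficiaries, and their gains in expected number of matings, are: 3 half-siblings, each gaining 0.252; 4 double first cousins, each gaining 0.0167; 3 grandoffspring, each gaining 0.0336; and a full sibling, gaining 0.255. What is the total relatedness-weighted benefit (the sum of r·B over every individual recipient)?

0.3584

r to a half-sibling = 0.25 (half-sibs share one parent — one path of length 2: r = (1/2)^2 = 1/4).
r to a double first cousin = 0.25 (double first cousins share both grandparent pairs — four paths of length 4: r = 4·(1/2)^4 = 1/4).
r to a grandoffspring = 1/4 (two parent–offspring links: r = (1/2)^2 = 1/4).
r to a full sibling = 1/2 (full sibs share both parents — two paths of length 2: r = 2·(1/2)^2 = 1/2).
Summing one r·B term per recipient: 3·0.25·0.252 + 4·0.25·0.0167 + 3·0.25·0.0336 + 1·0.5·0.255 = 0.3584.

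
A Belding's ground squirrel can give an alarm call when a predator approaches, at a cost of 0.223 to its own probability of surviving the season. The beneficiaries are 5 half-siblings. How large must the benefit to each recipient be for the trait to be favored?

0.1784

r to a half-sibling = 1/4 (half-sibs share one parent — one path of length 2: r = (1/2)^2 = 1/4).
Hamilton's rule with n recipients of equal r: n·r·B > C, so B > C/(n·r) = 0.223/(5·0.25) = 0.1784.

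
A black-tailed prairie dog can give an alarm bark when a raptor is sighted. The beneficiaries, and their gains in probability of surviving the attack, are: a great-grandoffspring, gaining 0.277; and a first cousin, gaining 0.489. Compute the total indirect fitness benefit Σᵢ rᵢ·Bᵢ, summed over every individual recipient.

r to a great-grandoffspring = 1/8 (three parent–offspring links: r = (1/2)^3 = 1/8).
r to a first cousin = 0.125 (first cousins share one grandparent pair — two paths of length 4: r = 2·(1/2)^4 = 1/8).
Summing one r·B term per recipient: 1·0.125·0.277 + 1·0.125·0.489 = 0.09575.

0.09575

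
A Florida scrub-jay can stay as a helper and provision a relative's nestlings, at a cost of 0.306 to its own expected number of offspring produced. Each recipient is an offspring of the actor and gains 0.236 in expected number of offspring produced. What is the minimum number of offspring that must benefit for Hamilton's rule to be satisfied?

r to an offspring = 0.5 (one parent–offspring link: r = (1/2)^1 = 1/2).
Hamilton's rule: n·r·B > C  ⇒  n > C/(r·B) = 0.306/(0.5·0.236) = 2.593.
The smallest integer exceeding 2.593 is 3.

3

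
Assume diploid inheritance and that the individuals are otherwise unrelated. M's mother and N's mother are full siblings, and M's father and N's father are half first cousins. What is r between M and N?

Wright's path rule: contributions from independent ancestry routes add.
M and N are related in two ways: first cousins through their mothers (r = 1/8) and half second cousins through their fathers (r = 1/64).
r = 1/8 + 1/64 = 9/64 = 0.140625.

0.140625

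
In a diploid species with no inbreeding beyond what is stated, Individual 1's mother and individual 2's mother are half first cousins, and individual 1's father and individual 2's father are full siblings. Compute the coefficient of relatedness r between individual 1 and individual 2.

0.140625

Independent pedigree routes through distinct common ancestors add.
Individual 1 and individual 2 are related in two ways: half second cousins through their mothers (r = 1/64) and first cousins through their fathers (r = 1/8).
r = 1/64 + 1/8 = 0.140625.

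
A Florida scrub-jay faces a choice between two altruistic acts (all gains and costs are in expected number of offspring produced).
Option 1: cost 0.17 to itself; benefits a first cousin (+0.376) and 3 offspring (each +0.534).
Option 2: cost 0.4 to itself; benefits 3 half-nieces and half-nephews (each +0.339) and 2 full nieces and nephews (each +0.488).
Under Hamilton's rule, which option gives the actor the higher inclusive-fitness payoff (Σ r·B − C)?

Option 1: r to a first cousin = 0.125.
Option 1: r to an offspring = 0.5.
Option 1: Σ r·B − C = (1·0.125·0.376 + 3·0.5·0.534) − 0.17 = 0.678.
Option 2: r to a half-niece or half-nephew = 0.125.
Option 2: r to a full niece or nephew = 0.25.
Option 2: Σ r·B − C = (3·0.125·0.339 + 2·0.25·0.488) − 0.4 = -0.028875.
Option 1 has the higher net inclusive-fitness payoff.

Option 1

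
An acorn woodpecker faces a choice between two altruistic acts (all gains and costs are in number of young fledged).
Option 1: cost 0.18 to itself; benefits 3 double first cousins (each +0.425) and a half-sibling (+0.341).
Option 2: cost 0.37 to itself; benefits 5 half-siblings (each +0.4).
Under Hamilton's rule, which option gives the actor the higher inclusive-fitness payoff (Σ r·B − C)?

Option 1

Option 1: r to a double first cousin = 0.25.
Option 1: r to a half-sibling = 0.25.
Option 1: Σ r·B − C = (3·0.25·0.425 + 1·0.25·0.341) − 0.18 = 0.224.
Option 2: r to a half-sibling = 0.25.
Option 2: Σ r·B − C = (5·0.25·0.4) − 0.37 = 0.13.
Option 1 has the higher net inclusive-fitness payoff.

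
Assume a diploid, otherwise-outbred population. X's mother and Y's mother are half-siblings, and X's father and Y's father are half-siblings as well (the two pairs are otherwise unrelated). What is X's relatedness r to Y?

0.125

With two independent routes of shared ancestry, r is the sum of the two contributions.
X and Y are related in two ways: half first cousins through their mothers (r = 1/16) and half first cousins through their fathers (r = 1/16).
r = 1/16 + 1/16 = 1/8 = 0.125.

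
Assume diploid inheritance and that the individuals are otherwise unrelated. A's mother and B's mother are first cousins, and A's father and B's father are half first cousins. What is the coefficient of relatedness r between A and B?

0.046875

Relatedness sums over independent paths through distinct common ancestors.
A and B are related in two ways: second cousins through their mothers (r = 1/32) and half second cousins through their fathers (r = 1/64).
r = 1/32 + 1/64 = 0.046875.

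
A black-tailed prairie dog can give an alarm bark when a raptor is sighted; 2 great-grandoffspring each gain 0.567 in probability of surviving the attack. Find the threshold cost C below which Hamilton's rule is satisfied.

r to a great-grandoffspring = 1/8 (three parent–offspring links: r = (1/2)^3 = 1/8).
Hamilton's rule: n·r·B > C, so the trait is favored while C < n·r·B = 2·0.125·0.567 = 0.14175.

0.14175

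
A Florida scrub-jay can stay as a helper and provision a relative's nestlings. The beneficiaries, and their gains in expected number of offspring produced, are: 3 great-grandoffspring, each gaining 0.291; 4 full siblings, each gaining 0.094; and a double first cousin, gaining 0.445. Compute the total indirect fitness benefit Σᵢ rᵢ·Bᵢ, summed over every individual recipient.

0.408375

r to a great-grandoffspring = 0.125 (three parent–offspring links: r = (1/2)^3 = 1/8).
r to a full sibling = 1/2 (full sibs share both parents — two paths of length 2: r = 2·(1/2)^2 = 1/2).
r to a double first cousin = 1/4 (double first cousins share both grandparent pairs — four paths of length 4: r = 4·(1/2)^4 = 1/4).
Summing one r·B term per recipient: 3·0.125·0.291 + 4·0.5·0.094 + 1·0.25·0.445 = 0.408375.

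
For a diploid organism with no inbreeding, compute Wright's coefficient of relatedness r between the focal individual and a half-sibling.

Each parent–offspring link contributes a factor of 1/2, and independent paths through distinct common ancestors add.
Half-sibs share one parent — one path of length 2: r = (1/2)^2 = 1/4.

0.25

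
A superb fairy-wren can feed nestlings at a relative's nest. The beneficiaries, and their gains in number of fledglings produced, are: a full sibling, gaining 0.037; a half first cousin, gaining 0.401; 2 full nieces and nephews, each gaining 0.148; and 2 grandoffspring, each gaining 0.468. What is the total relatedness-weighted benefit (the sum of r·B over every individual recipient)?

0.3515625

r to a full sibling = 1/2 (full sibs share both parents — two paths of length 2: r = 2·(1/2)^2 = 1/2).
r to a half first cousin = 1/16 (half first cousins share one grandparent — one path of length 4: r = (1/2)^4 = 1/16).
r to a full niece or nephew = 0.25 (full aunt/uncle↔niece/nephew: two paths of length 3 through the shared grandparent pair: r = 2·(1/2)^3 = 1/4).
r to a grandoffspring = 1/4 (two parent–offspring links: r = (1/2)^2 = 1/4).
Summing one r·B term per recipient: 1·0.5·0.037 + 1·0.0625·0.401 + 2·0.25·0.148 + 2·0.25·0.468 = 0.3515625.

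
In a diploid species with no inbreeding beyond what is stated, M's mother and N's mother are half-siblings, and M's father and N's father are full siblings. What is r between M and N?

Relatedness sums over independent paths through distinct common ancestors.
M and N are related in two ways: half first cousins through their mothers (r = 1/16) and first cousins through their fathers (r = 1/8).
r = 1/16 + 1/8 = 3/16 = 0.1875.

0.1875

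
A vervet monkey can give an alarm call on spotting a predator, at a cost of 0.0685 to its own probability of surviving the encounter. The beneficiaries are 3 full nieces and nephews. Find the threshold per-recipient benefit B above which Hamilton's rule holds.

0.0913

r to a full niece or nephew = 0.25 (full aunt/uncle↔niece/nephew: two paths of length 3 through the shared grandparent pair: r = 2·(1/2)^3 = 1/4).
Hamilton's rule with n recipients of equal r: n·r·B > C, so B > C/(n·r) = 0.0685/(3·0.25) = 0.0913.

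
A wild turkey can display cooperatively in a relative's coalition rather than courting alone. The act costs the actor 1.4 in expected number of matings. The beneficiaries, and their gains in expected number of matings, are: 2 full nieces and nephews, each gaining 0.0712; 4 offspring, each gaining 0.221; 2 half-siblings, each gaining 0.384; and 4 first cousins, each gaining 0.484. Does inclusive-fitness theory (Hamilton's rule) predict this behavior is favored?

Hamilton's rule: the trait is favored when the sum of r·B over every recipient exceeds the actor's cost C.
r to a full niece or nephew = 1/4 (full aunt/uncle↔niece/nephew: two paths of length 3 through the shared grandparent pair: r = 2·(1/2)^3 = 1/4).
r to an offspring = 1/2 (one parent–offspring link: r = (1/2)^1 = 1/2).
r to a half-sibling = 0.25 (half-sibs share one parent — one path of length 2: r = (1/2)^2 = 1/4).
r to a first cousin = 1/8 (first cousins share one grandparent pair — two paths of length 4: r = 2·(1/2)^4 = 1/8).
Summing one r·B term per recipient: 2·0.25·0.0712 + 4·0.5·0.221 + 2·0.25·0.384 + 4·0.125·0.484 = 0.9116.
0.9116 < 1.4: the indirect benefit is less than the cost.

No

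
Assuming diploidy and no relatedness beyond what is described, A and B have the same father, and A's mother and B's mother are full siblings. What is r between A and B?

Wright's path rule: contributions from independent ancestry routes add.
A and B are related in two ways: half-sibs through their shared father (r = 1/4) and first cousins through their mothers (r = 1/8).
r = 1/4 + 1/8 = 3/8 = 0.375.

0.375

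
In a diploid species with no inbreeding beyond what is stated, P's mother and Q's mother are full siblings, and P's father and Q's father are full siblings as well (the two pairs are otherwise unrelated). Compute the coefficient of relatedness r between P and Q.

0.25

With two independent routes of shared ancestry, r is the sum of the two contributions.
P and Q are related in two ways: first cousins through their mothers (r = 1/8) and first cousins through their fathers (r = 1/8) — i.e. double first cousins.
r = 1/8 + 1/8 = 1/4 = 0.25.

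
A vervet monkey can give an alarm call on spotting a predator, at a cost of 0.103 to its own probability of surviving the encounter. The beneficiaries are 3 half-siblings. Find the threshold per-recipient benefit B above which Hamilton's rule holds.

0.1373

r to a half-sibling = 1/4 (half-sibs share one parent — one path of length 2: r = (1/2)^2 = 1/4).
Hamilton's rule with n recipients of equal r: n·r·B > C, so B > C/(n·r) = 0.103/(3·0.25) = 0.1373.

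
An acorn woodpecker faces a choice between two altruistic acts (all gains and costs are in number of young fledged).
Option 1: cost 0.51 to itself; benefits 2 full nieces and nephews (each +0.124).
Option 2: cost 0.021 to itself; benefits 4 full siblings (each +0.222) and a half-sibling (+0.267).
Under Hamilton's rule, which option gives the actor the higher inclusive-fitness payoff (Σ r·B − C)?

Option 2

Option 1: r to a full niece or nephew = 0.25.
Option 1: Σ r·B − C = (2·0.25·0.124) − 0.51 = -0.448.
Option 2: r to a full sibling = 0.5.
Option 2: r to a half-sibling = 0.25.
Option 2: Σ r·B − C = (4·0.5·0.222 + 1·0.25·0.267) − 0.021 = 0.48975.
Option 2 has the higher net inclusive-fitness payoff.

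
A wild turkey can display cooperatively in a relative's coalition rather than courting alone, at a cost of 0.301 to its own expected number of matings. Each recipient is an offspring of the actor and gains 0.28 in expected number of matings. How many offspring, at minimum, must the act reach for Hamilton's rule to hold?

3

r to an offspring = 0.5 (one parent–offspring link: r = (1/2)^1 = 1/2).
Hamilton's rule: n·r·B > C  ⇒  n > C/(r·B) = 0.301/(0.5·0.28) = 2.15.
The smallest integer exceeding 2.15 is 3.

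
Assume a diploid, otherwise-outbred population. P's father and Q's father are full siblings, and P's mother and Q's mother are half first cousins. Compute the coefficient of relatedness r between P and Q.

Wright's path rule: contributions from independent ancestry routes add.
P and Q are related in two ways: first cousins through their fathers (r = 1/8) and half second cousins through their mothers (r = 1/64).
r = 1/8 + 1/64 = 0.140625.

0.140625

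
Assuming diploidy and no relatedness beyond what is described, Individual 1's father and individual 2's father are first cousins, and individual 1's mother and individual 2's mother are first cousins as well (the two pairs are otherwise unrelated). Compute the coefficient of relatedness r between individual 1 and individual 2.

Relatedness sums over independent paths through distinct common ancestors.
Individual 1 and individual 2 are related in two ways: second cousins through their fathers (r = 1/32) and second cousins through their mothers (r = 1/32).
r = 1/32 + 1/32 = 1/16 = 0.0625.

0.0625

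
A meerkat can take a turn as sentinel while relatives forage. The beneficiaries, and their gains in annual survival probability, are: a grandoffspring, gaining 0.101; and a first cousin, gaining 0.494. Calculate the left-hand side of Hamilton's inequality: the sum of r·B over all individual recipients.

0.087

r to a grandoffspring = 1/4 (two parent–offspring links: r = (1/2)^2 = 1/4).
r to a first cousin = 0.125 (first cousins share one grandparent pair — two paths of length 4: r = 2·(1/2)^4 = 1/8).
Summing one r·B term per recipient: 1·0.25·0.101 + 1·0.125·0.494 = 0.087.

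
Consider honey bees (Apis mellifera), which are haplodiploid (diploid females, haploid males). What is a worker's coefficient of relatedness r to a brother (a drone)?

Her haploid brother carries none of their father's genes and a random half of their mother's genome; that half matches the maternal half of her own genome with probability 1/2: r = 1/2 · 1/2 = 1/4.

0.25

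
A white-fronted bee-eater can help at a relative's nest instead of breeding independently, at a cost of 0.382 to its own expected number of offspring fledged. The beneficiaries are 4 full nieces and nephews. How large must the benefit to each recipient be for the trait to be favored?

0.382

r to a full niece or nephew = 0.25 (full aunt/uncle↔niece/nephew: two paths of length 3 through the shared grandparent pair: r = 2·(1/2)^3 = 1/4).
Hamilton's rule with n recipients of equal r: n·r·B > C, so B > C/(n·r) = 0.382/(4·0.25) = 0.382.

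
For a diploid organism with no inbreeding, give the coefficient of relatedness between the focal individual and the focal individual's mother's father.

0.25

Each parent–offspring link contributes a factor of 1/2, and independent paths through distinct common ancestors add.
Two parent–offspring links: r = (1/2)^2 = 1/4.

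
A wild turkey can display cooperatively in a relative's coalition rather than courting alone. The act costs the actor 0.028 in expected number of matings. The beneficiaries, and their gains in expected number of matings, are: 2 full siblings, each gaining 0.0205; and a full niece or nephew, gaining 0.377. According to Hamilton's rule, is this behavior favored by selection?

Hamilton's rule: the trait is favored when the sum of r·B over every recipient exceeds the actor's cost C.
r to a full sibling = 0.5 (full sibs share both parents — two paths of length 2: r = 2·(1/2)^2 = 1/2).
r to a full niece or nephew = 1/4 (full aunt/uncle↔niece/nephew: two paths of length 3 through the shared grandparent pair: r = 2·(1/2)^3 = 1/4).
Summing one r·B term per recipient: 2·0.5·0.0205 + 1·0.25·0.377 = 0.11475.
0.11475 > 0.028: the indirect benefit exceeds the cost.

Yes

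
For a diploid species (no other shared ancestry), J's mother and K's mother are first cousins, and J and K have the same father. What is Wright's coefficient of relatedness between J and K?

With two independent routes of shared ancestry, r is the sum of the two contributions.
J and K are related in two ways: second cousins through their mothers (r = 1/32) and half-sibs through their shared father (r = 1/4).
r = 1/32 + 1/4 = 9/32 = 0.28125.

0.28125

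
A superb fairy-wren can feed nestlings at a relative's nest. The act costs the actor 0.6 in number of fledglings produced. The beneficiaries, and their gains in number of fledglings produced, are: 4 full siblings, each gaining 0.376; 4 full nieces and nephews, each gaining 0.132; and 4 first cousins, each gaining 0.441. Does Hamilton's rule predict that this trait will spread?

Hamilton's rule: the trait is favored when the sum of r·B over every recipient exceeds the actor's cost C.
r to a full sibling = 0.5 (full sibs share both parents — two paths of length 2: r = 2·(1/2)^2 = 1/2).
r to a full niece or nephew = 0.25 (full aunt/uncle↔niece/nephew: two paths of length 3 through the shared grandparent pair: r = 2·(1/2)^3 = 1/4).
r to a first cousin = 0.125 (first cousins share one grandparent pair — two paths of length 4: r = 2·(1/2)^4 = 1/8).
Summing one r·B term per recipient: 4·0.5·0.376 + 4·0.25·0.132 + 4·0.125·0.441 = 1.1045.
1.1045 > 0.6: the indirect benefit exceeds the cost.

Yes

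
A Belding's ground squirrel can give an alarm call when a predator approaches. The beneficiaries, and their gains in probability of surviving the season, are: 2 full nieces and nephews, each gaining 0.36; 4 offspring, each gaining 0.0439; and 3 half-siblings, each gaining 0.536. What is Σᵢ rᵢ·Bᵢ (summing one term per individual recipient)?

0.6698

r to a full niece or nephew = 1/4 (full aunt/uncle↔niece/nephew: two paths of length 3 through the shared grandparent pair: r = 2·(1/2)^3 = 1/4).
r to an offspring = 1/2 (one parent–offspring link: r = (1/2)^1 = 1/2).
r to a half-sibling = 0.25 (half-sibs share one parent — one path of length 2: r = (1/2)^2 = 1/4).
Summing one r·B term per recipient: 2·0.25·0.36 + 4·0.5·0.0439 + 3·0.25·0.536 = 0.6698.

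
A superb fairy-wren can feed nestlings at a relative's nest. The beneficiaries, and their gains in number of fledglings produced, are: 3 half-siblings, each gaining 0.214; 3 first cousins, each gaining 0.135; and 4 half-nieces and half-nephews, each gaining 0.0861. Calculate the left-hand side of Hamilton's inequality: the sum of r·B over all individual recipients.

0.254175

r to a half-sibling = 0.25 (half-sibs share one parent — one path of length 2: r = (1/2)^2 = 1/4).
r to a first cousin = 0.125 (first cousins share one grandparent pair — two paths of length 4: r = 2·(1/2)^4 = 1/8).
r to a half-niece or half-nephew = 0.125 (half-aunt/uncle↔niece/nephew: one path of length 3: r = (1/2)^3 = 1/8).
Summing one r·B term per recipient: 3·0.25·0.214 + 3·0.125·0.135 + 4·0.125·0.0861 = 0.254175.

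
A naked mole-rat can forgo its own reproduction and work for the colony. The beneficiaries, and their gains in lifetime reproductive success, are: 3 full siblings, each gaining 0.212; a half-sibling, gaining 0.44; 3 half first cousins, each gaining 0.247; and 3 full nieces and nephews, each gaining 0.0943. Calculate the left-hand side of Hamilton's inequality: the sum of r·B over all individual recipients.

r to a full sibling = 0.5 (full sibs share both parents — two paths of length 2: r = 2·(1/2)^2 = 1/2).
r to a half-sibling = 0.25 (half-sibs share one parent — one path of length 2: r = (1/2)^2 = 1/4).
r to a half first cousin = 1/16 (half first cousins share one grandparent — one path of length 4: r = (1/2)^4 = 1/16).
r to a full niece or nephew = 0.25 (full aunt/uncle↔niece/nephew: two paths of length 3 through the shared grandparent pair: r = 2·(1/2)^3 = 1/4).
Summing one r·B term per recipient: 3·0.5·0.212 + 1·0.25·0.44 + 3·0.0625·0.247 + 3·0.25·0.0943 = 0.5450375.

0.5450375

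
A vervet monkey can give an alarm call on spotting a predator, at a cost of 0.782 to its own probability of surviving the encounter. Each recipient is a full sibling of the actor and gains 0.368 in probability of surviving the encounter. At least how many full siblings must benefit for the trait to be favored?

5

r to a full sibling = 1/2 (full sibs share both parents — two paths of length 2: r = 2·(1/2)^2 = 1/2).
Hamilton's rule: n·r·B > C  ⇒  n > C/(r·B) = 0.782/(0.5·0.368) = 4.25.
The smallest integer exceeding 4.25 is 5.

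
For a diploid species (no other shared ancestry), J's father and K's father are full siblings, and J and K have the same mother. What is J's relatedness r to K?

0.375

Wright's path rule: contributions from independent ancestry routes add.
J and K are related in two ways: first cousins through their fathers (r = 1/8) and half-sibs through their shared mother (r = 1/4).
r = 1/8 + 1/4 = 3/8 = 0.375.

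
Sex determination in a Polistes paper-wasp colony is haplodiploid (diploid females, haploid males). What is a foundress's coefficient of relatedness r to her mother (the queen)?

One meiotic link between diploid queen and diploid daughter: r = 1/2.

0.5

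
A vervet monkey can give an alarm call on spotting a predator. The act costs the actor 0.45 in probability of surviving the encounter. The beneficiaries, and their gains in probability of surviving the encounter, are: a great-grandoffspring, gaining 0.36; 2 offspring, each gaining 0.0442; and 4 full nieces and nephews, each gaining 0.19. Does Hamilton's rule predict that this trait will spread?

Hamilton's rule: the trait is favored when the sum of r·B over every recipient exceeds the actor's cost C.
r to a great-grandoffspring = 0.125 (three parent–offspring links: r = (1/2)^3 = 1/8).
r to an offspring = 0.5 (one parent–offspring link: r = (1/2)^1 = 1/2).
r to a full niece or nephew = 1/4 (full aunt/uncle↔niece/nephew: two paths of length 3 through the shared grandparent pair: r = 2·(1/2)^3 = 1/4).
Summing one r·B term per recipient: 1·0.125·0.36 + 2·0.5·0.0442 + 4·0.25·0.19 = 0.2792.
0.2792 < 0.45: the indirect benefit is less than the cost.

No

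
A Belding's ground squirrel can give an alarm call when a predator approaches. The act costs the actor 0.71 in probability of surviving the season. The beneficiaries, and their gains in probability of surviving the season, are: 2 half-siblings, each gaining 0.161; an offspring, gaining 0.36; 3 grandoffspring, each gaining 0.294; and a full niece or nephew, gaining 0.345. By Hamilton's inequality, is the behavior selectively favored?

No

Hamilton's rule: the trait is favored when the sum of r·B over every recipient exceeds the actor's cost C.
r to a half-sibling = 0.25 (half-sibs share one parent — one path of length 2: r = (1/2)^2 = 1/4).
r to an offspring = 0.5 (one parent–offspring link: r = (1/2)^1 = 1/2).
r to a grandoffspring = 0.25 (two parent–offspring links: r = (1/2)^2 = 1/4).
r to a full niece or nephew = 0.25 (full aunt/uncle↔niece/nephew: two paths of length 3 through the shared grandparent pair: r = 2·(1/2)^3 = 1/4).
Summing one r·B term per recipient: 2·0.25·0.161 + 1·0.5·0.36 + 3·0.25·0.294 + 1·0.25·0.345 = 0.56725.
0.56725 < 0.71: the indirect benefit is less than the cost.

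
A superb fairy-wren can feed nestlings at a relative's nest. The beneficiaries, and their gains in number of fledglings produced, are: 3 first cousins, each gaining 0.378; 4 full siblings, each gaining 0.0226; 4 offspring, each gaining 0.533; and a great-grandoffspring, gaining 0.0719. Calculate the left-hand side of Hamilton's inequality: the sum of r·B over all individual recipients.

r to a first cousin = 1/8 (first cousins share one grandparent pair — two paths of length 4: r = 2·(1/2)^4 = 1/8).
r to a full sibling = 0.5 (full sibs share both parents — two paths of length 2: r = 2·(1/2)^2 = 1/2).
r to an offspring = 0.5 (one parent–offspring link: r = (1/2)^1 = 1/2).
r to a great-grandoffspring = 1/8 (three parent–offspring links: r = (1/2)^3 = 1/8).
Summing one r·B term per recipient: 3·0.125·0.378 + 4·0.5·0.0226 + 4·0.5·0.533 + 1·0.125·0.0719 = 1.2619375.

1.2619375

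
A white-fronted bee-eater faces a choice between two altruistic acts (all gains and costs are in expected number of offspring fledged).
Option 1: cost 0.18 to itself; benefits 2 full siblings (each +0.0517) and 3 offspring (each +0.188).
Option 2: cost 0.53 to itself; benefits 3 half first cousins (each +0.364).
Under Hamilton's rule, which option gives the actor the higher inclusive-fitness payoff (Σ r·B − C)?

Option 1

Option 1: r to a full sibling = 0.5.
Option 1: r to an offspring = 0.5.
Option 1: Σ r·B − C = (2·0.5·0.0517 + 3·0.5·0.188) − 0.18 = 0.1537.
Option 2: r to a half first cousin = 0.0625.
Option 2: Σ r·B − C = (3·0.0625·0.364) − 0.53 = -0.46175.
Option 1 has the higher net inclusive-fitness payoff.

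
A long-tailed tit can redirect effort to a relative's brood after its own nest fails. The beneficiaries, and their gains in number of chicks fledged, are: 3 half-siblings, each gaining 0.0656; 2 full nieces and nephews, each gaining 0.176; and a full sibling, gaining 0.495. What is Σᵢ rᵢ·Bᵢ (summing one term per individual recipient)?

r to a half-sibling = 1/4 (half-sibs share one parent — one path of length 2: r = (1/2)^2 = 1/4).
r to a full niece or nephew = 0.25 (full aunt/uncle↔niece/nephew: two paths of length 3 through the shared grandparent pair: r = 2·(1/2)^3 = 1/4).
r to a full sibling = 0.5 (full sibs share both parents — two paths of length 2: r = 2·(1/2)^2 = 1/2).
Summing one r·B term per recipient: 3·0.25·0.0656 + 2·0.25·0.176 + 1·0.5·0.495 = 0.3847.

0.3847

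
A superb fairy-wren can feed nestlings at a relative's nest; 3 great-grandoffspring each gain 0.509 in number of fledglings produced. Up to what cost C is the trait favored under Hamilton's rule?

r to a great-grandoffspring = 1/8 (three parent–offspring links: r = (1/2)^3 = 1/8).
Hamilton's rule: n·r·B > C, so the trait is favored while C < n·r·B = 3·0.125·0.509 = 0.190875.

0.190875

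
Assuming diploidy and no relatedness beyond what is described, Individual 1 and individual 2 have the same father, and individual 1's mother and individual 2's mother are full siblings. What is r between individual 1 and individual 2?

Independent pedigree routes through distinct common ancestors add.
Individual 1 and individual 2 are related in two ways: half-sibs through their shared father (r = 1/4) and first cousins through their mothers (r = 1/8).
r = 1/4 + 1/8 = 3/8 = 0.375.

0.375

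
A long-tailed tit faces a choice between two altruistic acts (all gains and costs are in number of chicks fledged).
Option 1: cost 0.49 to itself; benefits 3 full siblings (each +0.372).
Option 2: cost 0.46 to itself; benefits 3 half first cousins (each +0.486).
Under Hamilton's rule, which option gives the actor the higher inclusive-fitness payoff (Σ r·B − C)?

Option 1

Option 1: r to a full sibling = 0.5.
Option 1: Σ r·B − C = (3·0.5·0.372) − 0.49 = 0.068.
Option 2: r to a half first cousin = 0.0625.
Option 2: Σ r·B − C = (3·0.0625·0.486) − 0.46 = -0.368875.
Option 1 has the higher net inclusive-fitness payoff.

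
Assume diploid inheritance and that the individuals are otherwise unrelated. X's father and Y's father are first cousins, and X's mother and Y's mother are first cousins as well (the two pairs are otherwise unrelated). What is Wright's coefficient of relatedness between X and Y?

0.0625

With two independent routes of shared ancestry, r is the sum of the two contributions.
X and Y are related in two ways: second cousins through their fathers (r = 1/32) and second cousins through their mothers (r = 1/32).
r = 1/32 + 1/32 = 0.0625.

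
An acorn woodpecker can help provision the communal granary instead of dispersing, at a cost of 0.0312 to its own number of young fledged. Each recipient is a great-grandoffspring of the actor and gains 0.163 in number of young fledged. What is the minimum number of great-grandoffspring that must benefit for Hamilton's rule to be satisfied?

2

r to a great-grandoffspring = 0.125 (three parent–offspring links: r = (1/2)^3 = 1/8).
Hamilton's rule: n·r·B > C  ⇒  n > C/(r·B) = 0.0312/(0.125·0.163) = 1.531.
The smallest integer exceeding 1.531 is 2.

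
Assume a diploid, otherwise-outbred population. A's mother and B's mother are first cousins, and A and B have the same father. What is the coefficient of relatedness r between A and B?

0.28125

Wright's path rule: contributions from independent ancestry routes add.
A and B are related in two ways: second cousins through their mothers (r = 1/32) and half-sibs through their shared father (r = 1/4).
r = 1/32 + 1/4 = 9/32 = 0.28125.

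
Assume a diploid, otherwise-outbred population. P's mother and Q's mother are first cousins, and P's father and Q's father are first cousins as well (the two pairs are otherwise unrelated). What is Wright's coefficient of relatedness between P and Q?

0.0625

With two independent routes of shared ancestry, r is the sum of the two contributions.
P and Q are related in two ways: second cousins through their mothers (r = 1/32) and second cousins through their fathers (r = 1/32).
r = 1/32 + 1/32 = 1/16 = 0.0625.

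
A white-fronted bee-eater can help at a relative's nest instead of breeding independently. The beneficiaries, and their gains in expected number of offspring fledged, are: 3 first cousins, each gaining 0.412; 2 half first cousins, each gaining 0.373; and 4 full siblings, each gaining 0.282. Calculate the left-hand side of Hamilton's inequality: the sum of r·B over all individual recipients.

0.765125

r to a first cousin = 0.125 (first cousins share one grandparent pair — two paths of length 4: r = 2·(1/2)^4 = 1/8).
r to a half first cousin = 1/16 (half first cousins share one grandparent — one path of length 4: r = (1/2)^4 = 1/16).
r to a full sibling = 0.5 (full sibs share both parents — two paths of length 2: r = 2·(1/2)^2 = 1/2).
Summing one r·B term per recipient: 3·0.125·0.412 + 2·0.0625·0.373 + 4·0.5·0.282 = 0.765125.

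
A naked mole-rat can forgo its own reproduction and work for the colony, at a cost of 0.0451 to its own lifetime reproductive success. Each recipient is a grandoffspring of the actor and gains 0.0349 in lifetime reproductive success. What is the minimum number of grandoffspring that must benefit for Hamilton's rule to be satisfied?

6

r to a grandoffspring = 1/4 (two parent–offspring links: r = (1/2)^2 = 1/4).
Hamilton's rule: n·r·B > C  ⇒  n > C/(r·B) = 0.0451/(0.25·0.0349) = 5.169.
The smallest integer exceeding 5.169 is 6.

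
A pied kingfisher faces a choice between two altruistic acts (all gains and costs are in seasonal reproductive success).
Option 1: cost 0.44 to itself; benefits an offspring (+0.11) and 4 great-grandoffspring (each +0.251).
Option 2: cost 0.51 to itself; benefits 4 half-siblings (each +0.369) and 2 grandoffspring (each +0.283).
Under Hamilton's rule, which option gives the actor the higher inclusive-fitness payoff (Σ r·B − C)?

Option 2

Option 1: r to an offspring = 0.5.
Option 1: r to a great-grandoffspring = 0.125.
Option 1: Σ r·B − C = (1·0.5·0.11 + 4·0.125·0.251) − 0.44 = -0.2595.
Option 2: r to a half-sibling = 0.25.
Option 2: r to a grandoffspring = 0.25.
Option 2: Σ r·B − C = (4·0.25·0.369 + 2·0.25·0.283) − 0.51 = 0.0005.
Option 2 has the higher net inclusive-fitness payoff.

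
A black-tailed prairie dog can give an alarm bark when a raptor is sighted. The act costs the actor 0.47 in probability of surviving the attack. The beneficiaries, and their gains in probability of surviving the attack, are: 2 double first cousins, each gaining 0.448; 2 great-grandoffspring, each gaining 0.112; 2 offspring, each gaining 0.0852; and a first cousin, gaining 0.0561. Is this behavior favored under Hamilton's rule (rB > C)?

No

Hamilton's rule: the trait is favored when the sum of r·B over every recipient exceeds the actor's cost C.
r to a double first cousin = 0.25 (double first cousins share both grandparent pairs — four paths of length 4: r = 4·(1/2)^4 = 1/4).
r to a great-grandoffspring = 1/8 (three parent–offspring links: r = (1/2)^3 = 1/8).
r to an offspring = 0.5 (one parent–offspring link: r = (1/2)^1 = 1/2).
r to a first cousin = 0.125 (first cousins share one grandparent pair — two paths of length 4: r = 2·(1/2)^4 = 1/8).
Summing one r·B term per recipient: 2·0.25·0.448 + 2·0.125·0.112 + 2·0.5·0.0852 + 1·0.125·0.0561 = 0.3442125.
0.3442125 < 0.47: the indirect benefit is less than the cost.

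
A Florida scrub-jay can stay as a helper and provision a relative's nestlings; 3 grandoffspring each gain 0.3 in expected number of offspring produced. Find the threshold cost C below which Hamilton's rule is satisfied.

r to a grandoffspring = 1/4 (two parent–offspring links: r = (1/2)^2 = 1/4).
Hamilton's rule: n·r·B > C, so the trait is favored while C < n·r·B = 3·0.25·0.3 = 0.225.

0.225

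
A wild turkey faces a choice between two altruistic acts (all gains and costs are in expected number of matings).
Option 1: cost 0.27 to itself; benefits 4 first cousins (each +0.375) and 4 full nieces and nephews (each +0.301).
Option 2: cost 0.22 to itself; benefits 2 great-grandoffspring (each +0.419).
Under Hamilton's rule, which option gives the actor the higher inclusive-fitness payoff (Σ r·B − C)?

Option 1: r to a first cousin = 0.125.
Option 1: r to a full niece or nephew = 0.25.
Option 1: Σ r·B − C = (4·0.125·0.375 + 4·0.25·0.301) − 0.27 = 0.2185.
Option 2: r to a great-grandoffspring = 0.125.
Option 2: Σ r·B − C = (2·0.125·0.419) − 0.22 = -0.11525.
Option 1 has the higher net inclusive-fitness payoff.

Option 1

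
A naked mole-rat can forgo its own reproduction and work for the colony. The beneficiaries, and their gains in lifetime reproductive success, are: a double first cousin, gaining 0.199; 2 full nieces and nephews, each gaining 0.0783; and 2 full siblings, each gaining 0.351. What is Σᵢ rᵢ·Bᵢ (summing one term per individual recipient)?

0.4399

r to a double first cousin = 0.25 (double first cousins share both grandparent pairs — four paths of length 4: r = 4·(1/2)^4 = 1/4).
r to a full niece or nephew = 0.25 (full aunt/uncle↔niece/nephew: two paths of length 3 through the shared grandparent pair: r = 2·(1/2)^3 = 1/4).
r to a full sibling = 1/2 (full sibs share both parents — two paths of length 2: r = 2·(1/2)^2 = 1/2).
Summing one r·B term per recipient: 1·0.25·0.199 + 2·0.25·0.0783 + 2·0.5·0.351 = 0.4399.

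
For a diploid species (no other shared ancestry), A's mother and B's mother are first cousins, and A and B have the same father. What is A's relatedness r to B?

With two independent routes of shared ancestry, r is the sum of the two contributions.
A and B are related in two ways: second cousins through their mothers (r = 1/32) and half-sibs through their shared father (r = 1/4).
r = 1/32 + 1/4 = 9/32 = 0.28125.

0.28125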